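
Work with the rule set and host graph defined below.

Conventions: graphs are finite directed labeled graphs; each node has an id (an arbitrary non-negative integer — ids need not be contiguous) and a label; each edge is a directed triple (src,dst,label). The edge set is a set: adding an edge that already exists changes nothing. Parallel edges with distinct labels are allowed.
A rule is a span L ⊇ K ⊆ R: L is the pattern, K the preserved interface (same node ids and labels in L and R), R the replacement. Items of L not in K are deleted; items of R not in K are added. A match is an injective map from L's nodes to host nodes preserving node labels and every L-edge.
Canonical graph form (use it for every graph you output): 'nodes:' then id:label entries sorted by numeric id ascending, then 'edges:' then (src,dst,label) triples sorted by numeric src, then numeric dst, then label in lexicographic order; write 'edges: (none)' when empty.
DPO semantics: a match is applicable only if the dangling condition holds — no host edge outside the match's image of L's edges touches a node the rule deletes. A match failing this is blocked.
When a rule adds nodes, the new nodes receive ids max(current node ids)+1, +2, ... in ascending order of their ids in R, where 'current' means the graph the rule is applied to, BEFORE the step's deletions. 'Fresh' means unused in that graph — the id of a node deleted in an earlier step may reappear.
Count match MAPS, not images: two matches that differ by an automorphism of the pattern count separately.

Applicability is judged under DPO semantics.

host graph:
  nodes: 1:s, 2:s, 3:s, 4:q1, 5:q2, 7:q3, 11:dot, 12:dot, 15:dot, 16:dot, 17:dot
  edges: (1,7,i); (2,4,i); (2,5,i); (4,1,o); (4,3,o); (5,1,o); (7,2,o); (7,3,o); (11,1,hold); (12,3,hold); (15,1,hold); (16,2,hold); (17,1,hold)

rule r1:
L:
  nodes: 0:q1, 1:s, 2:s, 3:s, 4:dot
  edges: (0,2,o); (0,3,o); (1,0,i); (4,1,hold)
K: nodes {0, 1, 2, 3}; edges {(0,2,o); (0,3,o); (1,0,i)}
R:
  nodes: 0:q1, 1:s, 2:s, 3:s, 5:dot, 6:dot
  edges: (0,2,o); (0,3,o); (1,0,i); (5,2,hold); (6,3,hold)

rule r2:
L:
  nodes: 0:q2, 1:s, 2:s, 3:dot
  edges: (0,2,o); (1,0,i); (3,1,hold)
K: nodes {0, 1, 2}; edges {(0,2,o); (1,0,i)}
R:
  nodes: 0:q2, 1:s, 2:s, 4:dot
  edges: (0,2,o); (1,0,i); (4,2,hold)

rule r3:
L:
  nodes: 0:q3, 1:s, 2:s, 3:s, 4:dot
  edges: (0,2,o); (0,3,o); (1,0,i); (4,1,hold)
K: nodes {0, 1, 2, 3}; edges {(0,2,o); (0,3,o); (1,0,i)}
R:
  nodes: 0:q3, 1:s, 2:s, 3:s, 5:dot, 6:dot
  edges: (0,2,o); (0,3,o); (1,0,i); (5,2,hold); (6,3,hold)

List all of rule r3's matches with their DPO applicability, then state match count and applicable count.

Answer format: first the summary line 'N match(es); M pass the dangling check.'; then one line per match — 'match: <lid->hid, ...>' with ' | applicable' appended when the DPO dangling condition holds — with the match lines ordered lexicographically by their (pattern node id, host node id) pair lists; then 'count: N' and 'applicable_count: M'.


6 match(es); 6 pass the dangling check.
match: 0->7, 1->1, 2->2, 3->3, 4->11 | applicable
match: 0->7, 1->1, 2->2, 3->3, 4->15 | applicable
match: 0->7, 1->1, 2->2, 3->3, 4->17 | applicable
match: 0->7, 1->1, 2->3, 3->2, 4->11 | applicable
match: 0->7, 1->1, 2->3, 3->2, 4->15 | applicable
match: 0->7, 1->1, 2->3, 3->2, 4->17 | applicable
count: 6
applicable_count: 6


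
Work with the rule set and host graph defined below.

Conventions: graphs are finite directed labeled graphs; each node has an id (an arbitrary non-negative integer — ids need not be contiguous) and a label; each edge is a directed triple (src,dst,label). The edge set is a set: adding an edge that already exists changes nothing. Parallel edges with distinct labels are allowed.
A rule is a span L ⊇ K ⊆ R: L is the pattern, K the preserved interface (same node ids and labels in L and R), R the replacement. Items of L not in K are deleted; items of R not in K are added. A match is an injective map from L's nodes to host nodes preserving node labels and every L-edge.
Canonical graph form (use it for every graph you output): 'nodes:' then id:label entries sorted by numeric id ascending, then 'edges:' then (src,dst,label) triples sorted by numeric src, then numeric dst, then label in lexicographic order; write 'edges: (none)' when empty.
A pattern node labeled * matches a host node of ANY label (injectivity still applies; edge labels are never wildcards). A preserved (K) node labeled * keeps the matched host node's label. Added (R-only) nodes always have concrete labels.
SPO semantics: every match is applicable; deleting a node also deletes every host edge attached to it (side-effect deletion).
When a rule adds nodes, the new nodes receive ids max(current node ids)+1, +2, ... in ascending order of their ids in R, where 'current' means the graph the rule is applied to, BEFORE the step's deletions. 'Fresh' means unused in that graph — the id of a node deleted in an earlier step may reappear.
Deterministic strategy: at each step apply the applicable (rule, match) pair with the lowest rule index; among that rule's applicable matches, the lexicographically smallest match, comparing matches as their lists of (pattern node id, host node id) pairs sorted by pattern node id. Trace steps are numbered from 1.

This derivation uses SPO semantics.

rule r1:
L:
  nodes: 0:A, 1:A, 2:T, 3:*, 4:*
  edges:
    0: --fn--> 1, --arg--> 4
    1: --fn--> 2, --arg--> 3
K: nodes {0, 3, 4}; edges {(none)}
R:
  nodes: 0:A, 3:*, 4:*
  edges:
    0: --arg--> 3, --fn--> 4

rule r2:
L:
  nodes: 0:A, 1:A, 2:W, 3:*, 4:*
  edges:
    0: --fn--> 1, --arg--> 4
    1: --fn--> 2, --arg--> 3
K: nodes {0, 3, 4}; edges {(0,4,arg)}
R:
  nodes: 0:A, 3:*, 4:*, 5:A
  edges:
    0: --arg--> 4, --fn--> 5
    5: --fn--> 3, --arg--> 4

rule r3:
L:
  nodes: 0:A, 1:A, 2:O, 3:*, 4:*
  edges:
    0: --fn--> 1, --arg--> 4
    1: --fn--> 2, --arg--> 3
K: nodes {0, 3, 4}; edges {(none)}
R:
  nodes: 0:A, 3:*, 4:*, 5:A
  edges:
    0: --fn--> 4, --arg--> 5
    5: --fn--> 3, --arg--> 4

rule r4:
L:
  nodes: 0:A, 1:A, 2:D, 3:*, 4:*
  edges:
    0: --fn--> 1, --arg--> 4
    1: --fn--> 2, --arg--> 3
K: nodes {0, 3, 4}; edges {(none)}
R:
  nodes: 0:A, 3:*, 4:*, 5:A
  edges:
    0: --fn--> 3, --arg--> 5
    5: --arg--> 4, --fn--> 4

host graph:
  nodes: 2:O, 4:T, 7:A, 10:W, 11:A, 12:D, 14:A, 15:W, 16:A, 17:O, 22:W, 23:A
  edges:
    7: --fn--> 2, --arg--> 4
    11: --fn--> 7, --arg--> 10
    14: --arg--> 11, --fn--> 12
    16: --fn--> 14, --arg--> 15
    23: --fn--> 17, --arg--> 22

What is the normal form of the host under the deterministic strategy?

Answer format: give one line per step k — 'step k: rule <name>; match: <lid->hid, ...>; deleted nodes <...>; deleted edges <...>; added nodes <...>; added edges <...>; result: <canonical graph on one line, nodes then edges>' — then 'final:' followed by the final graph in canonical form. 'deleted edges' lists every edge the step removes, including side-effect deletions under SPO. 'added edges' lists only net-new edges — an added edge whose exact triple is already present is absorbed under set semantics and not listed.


step 1: rule r3; match: 0->11, 1->7, 2->2, 3->4, 4->10; deleted nodes 2, 7; deleted edges (7,2,fn); (7,4,arg); (11,7,fn); (11,10,arg); added nodes 24; added edges (11,10,fn); (11,24,arg); (24,4,fn); (24,10,arg); result: nodes: 4:T, 10:W, 11:A, 12:D, 14:A, 15:W, 16:A, 17:O, 22:W, 23:A, 24:A edges: (11,10,fn); (11,24,arg); (14,11,arg); (14,12,fn); (16,14,fn); (16,15,arg); (23,17,fn); (23,22,arg); (24,4,fn); (24,10,arg)
step 2: rule r4; match: 0->16, 1->14, 2->12, 3->11, 4->15; deleted nodes 12, 14; deleted edges (14,11,arg); (14,12,fn); (16,14,fn); (16,15,arg); added nodes 25; added edges (16,11,fn); (16,25,arg); (25,15,arg); (25,15,fn); result: nodes: 4:T, 10:W, 11:A, 15:W, 16:A, 17:O, 22:W, 23:A, 24:A, 25:A edges: (11,10,fn); (11,24,arg); (16,11,fn); (16,25,arg); (23,17,fn); (23,22,arg); (24,4,fn); (24,10,arg); (25,15,arg); (25,15,fn)
step 3: rule r2; match: 0->16, 1->11, 2->10, 3->24, 4->25; deleted nodes 10, 11; deleted edges (11,10,fn); (11,24,arg); (16,11,fn); (24,10,arg); added nodes 26; added edges (16,26,fn); (26,24,fn); (26,25,arg); result: nodes: 4:T, 15:W, 16:A, 17:O, 22:W, 23:A, 24:A, 25:A, 26:A edges: (16,25,arg); (16,26,fn); (23,17,fn); (23,22,arg); (24,4,fn); (25,15,arg); (25,15,fn); (26,24,fn); (26,25,arg)
final:
nodes: 4:T, 15:W, 16:A, 17:O, 22:W, 23:A, 24:A, 25:A, 26:A
edges: (16,25,arg); (16,26,fn); (23,17,fn); (23,22,arg); (24,4,fn); (25,15,arg); (25,15,fn); (26,24,fn); (26,25,arg)


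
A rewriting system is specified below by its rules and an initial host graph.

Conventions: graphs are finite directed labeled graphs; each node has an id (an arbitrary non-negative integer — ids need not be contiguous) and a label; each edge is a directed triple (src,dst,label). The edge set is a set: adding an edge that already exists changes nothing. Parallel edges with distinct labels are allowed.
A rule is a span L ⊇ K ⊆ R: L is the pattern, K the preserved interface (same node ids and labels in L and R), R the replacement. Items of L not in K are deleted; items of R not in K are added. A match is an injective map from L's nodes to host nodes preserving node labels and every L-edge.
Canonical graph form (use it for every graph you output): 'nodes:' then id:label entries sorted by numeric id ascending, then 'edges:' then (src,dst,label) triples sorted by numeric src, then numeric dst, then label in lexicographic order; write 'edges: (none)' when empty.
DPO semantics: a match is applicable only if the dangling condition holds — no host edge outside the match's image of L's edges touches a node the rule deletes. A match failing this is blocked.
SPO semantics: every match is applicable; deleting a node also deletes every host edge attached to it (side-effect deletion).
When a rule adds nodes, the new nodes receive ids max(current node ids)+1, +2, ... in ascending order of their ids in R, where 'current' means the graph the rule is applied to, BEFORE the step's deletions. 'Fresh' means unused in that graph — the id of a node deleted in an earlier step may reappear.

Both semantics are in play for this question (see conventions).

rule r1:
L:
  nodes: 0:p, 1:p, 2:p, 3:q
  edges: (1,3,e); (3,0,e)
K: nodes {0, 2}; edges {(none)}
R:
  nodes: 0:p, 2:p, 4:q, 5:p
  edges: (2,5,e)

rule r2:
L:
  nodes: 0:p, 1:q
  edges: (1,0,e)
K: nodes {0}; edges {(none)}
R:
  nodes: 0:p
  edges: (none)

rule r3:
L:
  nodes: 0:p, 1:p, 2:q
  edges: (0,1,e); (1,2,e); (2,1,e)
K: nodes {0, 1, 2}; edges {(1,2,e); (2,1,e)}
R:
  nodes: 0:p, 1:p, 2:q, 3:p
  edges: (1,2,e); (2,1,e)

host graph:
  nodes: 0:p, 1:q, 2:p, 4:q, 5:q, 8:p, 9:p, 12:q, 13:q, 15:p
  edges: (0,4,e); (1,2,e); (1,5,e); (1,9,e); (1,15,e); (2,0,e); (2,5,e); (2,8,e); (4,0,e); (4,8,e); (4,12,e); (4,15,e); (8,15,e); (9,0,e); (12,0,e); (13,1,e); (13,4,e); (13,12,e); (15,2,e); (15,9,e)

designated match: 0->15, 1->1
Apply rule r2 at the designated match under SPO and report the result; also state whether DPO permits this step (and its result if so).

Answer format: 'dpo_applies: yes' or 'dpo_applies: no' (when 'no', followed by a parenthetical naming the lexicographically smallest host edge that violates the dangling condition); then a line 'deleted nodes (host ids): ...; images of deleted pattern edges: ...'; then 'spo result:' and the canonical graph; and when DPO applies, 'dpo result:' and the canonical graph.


dpo_applies: no
(the rule deletes node 1, which keeps host edge (1,2,e) outside the match image — the dangling condition fails, DPO blocks; SPO proceeds and side-deletes such edges)
deleted nodes (host ids): 1; images of deleted pattern edges: (1,15,e)
spo result:
nodes: 0:p, 2:p, 4:q, 5:q, 8:p, 9:p, 12:q, 13:q, 15:p
edges: (0,4,e); (2,0,e); (2,5,e); (2,8,e); (4,0,e); (4,8,e); (4,12,e); (4,15,e); (8,15,e); (9,0,e); (12,0,e); (13,4,e); (13,12,e); (15,2,e); (15,9,e)


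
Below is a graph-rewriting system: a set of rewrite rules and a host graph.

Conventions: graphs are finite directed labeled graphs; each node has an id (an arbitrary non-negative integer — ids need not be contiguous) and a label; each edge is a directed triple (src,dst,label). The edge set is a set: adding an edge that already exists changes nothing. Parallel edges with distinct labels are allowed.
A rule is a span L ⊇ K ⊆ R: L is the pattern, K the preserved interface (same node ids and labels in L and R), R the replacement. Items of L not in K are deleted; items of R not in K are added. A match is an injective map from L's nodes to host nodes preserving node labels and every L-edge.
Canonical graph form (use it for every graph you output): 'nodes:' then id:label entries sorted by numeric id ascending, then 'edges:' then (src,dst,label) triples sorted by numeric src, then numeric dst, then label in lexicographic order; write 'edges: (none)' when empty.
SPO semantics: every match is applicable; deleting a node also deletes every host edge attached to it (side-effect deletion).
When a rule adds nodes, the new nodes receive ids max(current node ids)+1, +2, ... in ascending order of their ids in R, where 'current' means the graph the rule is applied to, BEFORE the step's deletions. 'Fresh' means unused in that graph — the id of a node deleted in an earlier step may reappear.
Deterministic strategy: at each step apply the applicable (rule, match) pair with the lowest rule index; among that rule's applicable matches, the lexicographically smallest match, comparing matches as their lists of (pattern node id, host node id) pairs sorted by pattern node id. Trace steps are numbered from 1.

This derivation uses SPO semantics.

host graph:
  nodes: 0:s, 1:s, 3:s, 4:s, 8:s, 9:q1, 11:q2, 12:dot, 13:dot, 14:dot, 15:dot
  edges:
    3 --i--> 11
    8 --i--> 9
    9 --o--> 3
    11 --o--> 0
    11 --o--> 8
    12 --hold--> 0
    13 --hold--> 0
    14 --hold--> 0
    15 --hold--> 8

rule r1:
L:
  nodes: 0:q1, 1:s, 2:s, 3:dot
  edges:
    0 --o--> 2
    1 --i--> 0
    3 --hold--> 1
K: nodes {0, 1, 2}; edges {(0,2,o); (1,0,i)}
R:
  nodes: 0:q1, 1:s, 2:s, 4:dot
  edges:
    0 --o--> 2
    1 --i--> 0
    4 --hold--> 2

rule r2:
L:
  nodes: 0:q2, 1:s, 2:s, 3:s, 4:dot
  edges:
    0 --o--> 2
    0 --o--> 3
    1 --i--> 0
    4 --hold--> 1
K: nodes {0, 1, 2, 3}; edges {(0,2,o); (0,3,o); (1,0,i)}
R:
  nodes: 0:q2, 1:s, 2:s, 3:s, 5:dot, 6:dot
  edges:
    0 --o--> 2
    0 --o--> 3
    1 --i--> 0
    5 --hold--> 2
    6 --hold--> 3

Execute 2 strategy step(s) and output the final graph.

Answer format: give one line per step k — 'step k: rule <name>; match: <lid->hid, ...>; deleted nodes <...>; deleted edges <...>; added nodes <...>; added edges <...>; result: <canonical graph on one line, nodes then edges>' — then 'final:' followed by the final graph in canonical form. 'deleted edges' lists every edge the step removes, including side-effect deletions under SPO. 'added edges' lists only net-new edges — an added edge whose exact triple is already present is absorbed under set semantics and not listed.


step 1: rule r1; match: 0->9, 1->8, 2->3, 3->15; deleted nodes 15; deleted edges (15,8,hold); added nodes 16; added edges (16,3,hold); result: nodes: 0:s, 1:s, 3:s, 4:s, 8:s, 9:q1, 11:q2, 12:dot, 13:dot, 14:dot, 16:dot edges: (3,11,i); (8,9,i); (9,3,o); (11,0,o); (11,8,o); (12,0,hold); (13,0,hold); (14,0,hold); (16,3,hold)
step 2: rule r2; match: 0->11, 1->3, 2->0, 3->8, 4->16; deleted nodes 16; deleted edges (16,3,hold); added nodes 17, 18; added edges (17,0,hold); (18,8,hold); result: nodes: 0:s, 1:s, 3:s, 4:s, 8:s, 9:q1, 11:q2, 12:dot, 13:dot, 14:dot, 17:dot, 18:dot edges: (3,11,i); (8,9,i); (9,3,o); (11,0,o); (11,8,o); (12,0,hold); (13,0,hold); (14,0,hold); (17,0,hold); (18,8,hold)
final:
nodes: 0:s, 1:s, 3:s, 4:s, 8:s, 9:q1, 11:q2, 12:dot, 13:dot, 14:dot, 17:dot, 18:dot
edges: (3,11,i); (8,9,i); (9,3,o); (11,0,o); (11,8,o); (12,0,hold); (13,0,hold); (14,0,hold); (17,0,hold); (18,8,hold)


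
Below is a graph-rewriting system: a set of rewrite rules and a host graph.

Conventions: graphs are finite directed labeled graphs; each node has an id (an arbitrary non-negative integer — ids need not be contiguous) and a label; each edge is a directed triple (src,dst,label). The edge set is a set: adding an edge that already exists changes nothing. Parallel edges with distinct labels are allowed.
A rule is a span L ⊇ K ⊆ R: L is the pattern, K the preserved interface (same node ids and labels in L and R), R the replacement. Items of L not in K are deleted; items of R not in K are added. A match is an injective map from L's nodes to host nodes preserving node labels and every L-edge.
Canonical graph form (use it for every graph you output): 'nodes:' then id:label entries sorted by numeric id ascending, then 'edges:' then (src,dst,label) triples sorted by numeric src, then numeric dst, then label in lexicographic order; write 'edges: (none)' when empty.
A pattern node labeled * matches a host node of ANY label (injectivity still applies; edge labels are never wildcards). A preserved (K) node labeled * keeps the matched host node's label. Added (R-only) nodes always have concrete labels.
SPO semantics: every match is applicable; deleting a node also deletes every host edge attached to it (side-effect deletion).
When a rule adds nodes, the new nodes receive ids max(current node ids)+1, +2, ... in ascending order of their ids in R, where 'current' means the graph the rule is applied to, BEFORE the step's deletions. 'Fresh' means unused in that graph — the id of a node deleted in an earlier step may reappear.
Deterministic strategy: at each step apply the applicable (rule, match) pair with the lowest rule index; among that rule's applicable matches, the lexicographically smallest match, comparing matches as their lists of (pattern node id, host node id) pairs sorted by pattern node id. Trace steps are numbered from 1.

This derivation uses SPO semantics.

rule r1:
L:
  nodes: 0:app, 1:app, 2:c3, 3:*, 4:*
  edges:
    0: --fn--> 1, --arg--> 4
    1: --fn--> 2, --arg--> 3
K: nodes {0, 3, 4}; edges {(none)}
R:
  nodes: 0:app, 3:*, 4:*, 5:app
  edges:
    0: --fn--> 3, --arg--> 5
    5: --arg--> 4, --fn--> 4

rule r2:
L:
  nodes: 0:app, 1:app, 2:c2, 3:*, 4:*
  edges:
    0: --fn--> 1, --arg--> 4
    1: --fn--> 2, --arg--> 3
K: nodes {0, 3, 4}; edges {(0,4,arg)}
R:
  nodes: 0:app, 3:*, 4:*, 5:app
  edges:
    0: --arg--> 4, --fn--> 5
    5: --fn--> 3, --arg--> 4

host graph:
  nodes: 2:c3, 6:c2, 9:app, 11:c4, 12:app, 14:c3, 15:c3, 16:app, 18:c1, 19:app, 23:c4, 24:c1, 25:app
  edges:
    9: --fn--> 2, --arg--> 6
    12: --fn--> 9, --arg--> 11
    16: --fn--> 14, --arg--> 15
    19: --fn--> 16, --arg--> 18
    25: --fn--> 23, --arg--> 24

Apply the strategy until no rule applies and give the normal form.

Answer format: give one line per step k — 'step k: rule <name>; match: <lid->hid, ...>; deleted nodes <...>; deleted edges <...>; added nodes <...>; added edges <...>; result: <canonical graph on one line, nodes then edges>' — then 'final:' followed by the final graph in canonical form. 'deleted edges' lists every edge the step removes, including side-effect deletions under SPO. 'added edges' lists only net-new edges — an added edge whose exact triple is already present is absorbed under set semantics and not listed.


step 1: rule r1; match: 0->12, 1->9, 2->2, 3->6, 4->11; deleted nodes 2, 9; deleted edges (9,2,fn); (9,6,arg); (12,9,fn); (12,11,arg); added nodes 26; added edges (12,6,fn); (12,26,arg); (26,11,arg); (26,11,fn); result: nodes: 6:c2, 11:c4, 12:app, 14:c3, 15:c3, 16:app, 18:c1, 19:app, 23:c4, 24:c1, 25:app, 26:app edges: (12,6,fn); (12,26,arg); (16,14,fn); (16,15,arg); (19,16,fn); (19,18,arg); (25,23,fn); (25,24,arg); (26,11,arg); (26,11,fn)
step 2: rule r1; match: 0->19, 1->16, 2->14, 3->15, 4->18; deleted nodes 14, 16; deleted edges (16,14,fn); (16,15,arg); (19,16,fn); (19,18,arg); added nodes 27; added edges (19,15,fn); (19,27,arg); (27,18,arg); (27,18,fn); result: nodes: 6:c2, 11:c4, 12:app, 15:c3, 18:c1, 19:app, 23:c4, 24:c1, 25:app, 26:app, 27:app edges: (12,6,fn); (12,26,arg); (19,15,fn); (19,27,arg); (25,23,fn); (25,24,arg); (26,11,arg); (26,11,fn); (27,18,arg); (27,18,fn)
final:
nodes: 6:c2, 11:c4, 12:app, 15:c3, 18:c1, 19:app, 23:c4, 24:c1, 25:app, 26:app, 27:app
edges: (12,6,fn); (12,26,arg); (19,15,fn); (19,27,arg); (25,23,fn); (25,24,arg); (26,11,arg); (26,11,fn); (27,18,arg); (27,18,fn)


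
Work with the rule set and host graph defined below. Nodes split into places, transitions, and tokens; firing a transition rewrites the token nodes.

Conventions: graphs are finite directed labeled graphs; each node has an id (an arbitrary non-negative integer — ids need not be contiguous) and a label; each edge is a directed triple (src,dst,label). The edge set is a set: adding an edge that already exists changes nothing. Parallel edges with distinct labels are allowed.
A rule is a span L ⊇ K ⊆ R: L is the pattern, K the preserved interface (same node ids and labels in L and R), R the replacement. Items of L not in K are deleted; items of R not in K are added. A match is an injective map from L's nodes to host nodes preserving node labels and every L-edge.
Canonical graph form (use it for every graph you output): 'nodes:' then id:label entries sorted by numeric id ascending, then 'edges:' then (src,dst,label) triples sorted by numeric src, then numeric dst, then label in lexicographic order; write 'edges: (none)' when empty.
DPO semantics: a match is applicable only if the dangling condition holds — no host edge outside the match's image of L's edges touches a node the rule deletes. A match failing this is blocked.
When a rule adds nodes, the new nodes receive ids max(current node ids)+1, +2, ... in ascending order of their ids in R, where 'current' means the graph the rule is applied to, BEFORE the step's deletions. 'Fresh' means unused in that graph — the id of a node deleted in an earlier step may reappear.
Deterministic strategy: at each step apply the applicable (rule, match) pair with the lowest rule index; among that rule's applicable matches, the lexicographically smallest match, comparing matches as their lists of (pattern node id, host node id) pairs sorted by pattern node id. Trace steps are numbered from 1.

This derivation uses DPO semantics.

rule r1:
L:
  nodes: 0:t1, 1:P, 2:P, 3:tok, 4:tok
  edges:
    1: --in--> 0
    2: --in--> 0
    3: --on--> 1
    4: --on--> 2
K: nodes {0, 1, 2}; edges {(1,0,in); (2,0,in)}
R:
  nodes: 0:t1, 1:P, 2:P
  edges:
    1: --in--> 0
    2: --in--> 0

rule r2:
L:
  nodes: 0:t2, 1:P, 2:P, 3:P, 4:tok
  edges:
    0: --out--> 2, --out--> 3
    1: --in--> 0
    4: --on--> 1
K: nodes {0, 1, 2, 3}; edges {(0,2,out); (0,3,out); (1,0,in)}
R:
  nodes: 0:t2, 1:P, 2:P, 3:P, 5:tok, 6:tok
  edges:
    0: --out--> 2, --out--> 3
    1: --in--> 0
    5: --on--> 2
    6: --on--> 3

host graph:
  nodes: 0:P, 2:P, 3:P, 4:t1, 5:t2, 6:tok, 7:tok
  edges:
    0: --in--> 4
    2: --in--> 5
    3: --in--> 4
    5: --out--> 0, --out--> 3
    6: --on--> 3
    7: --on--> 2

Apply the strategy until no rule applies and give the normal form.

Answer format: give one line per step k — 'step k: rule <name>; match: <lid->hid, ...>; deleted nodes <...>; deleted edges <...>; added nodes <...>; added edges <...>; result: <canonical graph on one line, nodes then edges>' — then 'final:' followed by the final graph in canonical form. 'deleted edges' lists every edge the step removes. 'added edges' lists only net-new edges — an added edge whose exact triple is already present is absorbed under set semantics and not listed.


step 1: rule r2; match: 0->5, 1->2, 2->0, 3->3, 4->7; deleted nodes 7; deleted edges (7,2,on); added nodes 8, 9; added edges (8,0,on); (9,3,on); result: nodes: 0:P, 2:P, 3:P, 4:t1, 5:t2, 6:tok, 8:tok, 9:tok edges: (0,4,in); (2,5,in); (3,4,in); (5,0,out); (5,3,out); (6,3,on); (8,0,on); (9,3,on)
step 2: rule r1; match: 0->4, 1->0, 2->3, 3->8, 4->6; deleted nodes 6, 8; deleted edges (6,3,on); (8,0,on); added nodes (none); added edges (none); result: nodes: 0:P, 2:P, 3:P, 4:t1, 5:t2, 9:tok edges: (0,4,in); (2,5,in); (3,4,in); (5,0,out); (5,3,out); (9,3,on)
final:
nodes: 0:P, 2:P, 3:P, 4:t1, 5:t2, 9:tok
edges: (0,4,in); (2,5,in); (3,4,in); (5,0,out); (5,3,out); (9,3,on)


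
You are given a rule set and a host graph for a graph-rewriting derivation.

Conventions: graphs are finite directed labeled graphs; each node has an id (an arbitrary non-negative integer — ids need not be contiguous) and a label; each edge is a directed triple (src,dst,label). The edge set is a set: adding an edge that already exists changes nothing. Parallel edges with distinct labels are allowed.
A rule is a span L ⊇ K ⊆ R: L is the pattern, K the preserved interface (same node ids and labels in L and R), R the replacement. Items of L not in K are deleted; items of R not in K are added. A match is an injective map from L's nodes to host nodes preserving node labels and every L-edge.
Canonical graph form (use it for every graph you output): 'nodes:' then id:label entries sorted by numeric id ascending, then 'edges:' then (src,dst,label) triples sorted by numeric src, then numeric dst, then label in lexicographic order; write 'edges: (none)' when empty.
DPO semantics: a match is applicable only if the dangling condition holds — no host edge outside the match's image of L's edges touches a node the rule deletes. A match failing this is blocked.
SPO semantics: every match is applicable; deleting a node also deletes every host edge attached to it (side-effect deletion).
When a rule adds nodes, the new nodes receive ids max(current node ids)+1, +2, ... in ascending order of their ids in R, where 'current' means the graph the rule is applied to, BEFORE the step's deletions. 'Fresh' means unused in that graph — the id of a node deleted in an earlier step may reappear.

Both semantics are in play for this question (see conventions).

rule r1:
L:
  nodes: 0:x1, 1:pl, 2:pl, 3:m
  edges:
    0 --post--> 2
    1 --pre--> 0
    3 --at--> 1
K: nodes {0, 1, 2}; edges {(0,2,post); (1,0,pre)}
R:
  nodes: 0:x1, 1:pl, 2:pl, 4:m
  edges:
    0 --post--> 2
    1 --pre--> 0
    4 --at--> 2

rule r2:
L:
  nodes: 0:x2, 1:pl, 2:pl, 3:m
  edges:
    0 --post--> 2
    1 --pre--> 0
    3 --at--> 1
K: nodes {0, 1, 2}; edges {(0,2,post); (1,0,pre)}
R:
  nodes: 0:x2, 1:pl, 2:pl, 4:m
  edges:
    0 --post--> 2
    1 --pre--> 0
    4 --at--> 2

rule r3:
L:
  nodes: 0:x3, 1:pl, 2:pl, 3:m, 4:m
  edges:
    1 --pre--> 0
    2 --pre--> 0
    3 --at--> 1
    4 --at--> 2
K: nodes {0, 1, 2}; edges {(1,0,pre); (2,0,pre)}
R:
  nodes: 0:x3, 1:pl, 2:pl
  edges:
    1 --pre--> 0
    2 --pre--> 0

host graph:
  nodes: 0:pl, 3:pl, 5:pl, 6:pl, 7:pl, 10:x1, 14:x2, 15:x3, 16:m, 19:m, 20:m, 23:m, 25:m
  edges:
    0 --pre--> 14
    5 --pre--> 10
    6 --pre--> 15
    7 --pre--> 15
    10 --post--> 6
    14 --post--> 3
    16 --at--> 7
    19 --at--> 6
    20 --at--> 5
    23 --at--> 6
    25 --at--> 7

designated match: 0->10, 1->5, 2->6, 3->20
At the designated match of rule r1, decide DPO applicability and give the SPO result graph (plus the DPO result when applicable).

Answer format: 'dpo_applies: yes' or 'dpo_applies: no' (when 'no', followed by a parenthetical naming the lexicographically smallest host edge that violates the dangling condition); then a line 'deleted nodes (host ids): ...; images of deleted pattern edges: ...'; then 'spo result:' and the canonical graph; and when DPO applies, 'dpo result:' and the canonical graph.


dpo_applies: yes
deleted nodes (host ids): 20; images of deleted pattern edges: (20,5,at)
spo result:
nodes: 0:pl, 3:pl, 5:pl, 6:pl, 7:pl, 10:x1, 14:x2, 15:x3, 16:m, 19:m, 23:m, 25:m, 26:m
edges: (0,14,pre); (5,10,pre); (6,15,pre); (7,15,pre); (10,6,post); (14,3,post); (16,7,at); (19,6,at); (23,6,at); (25,7,at); (26,6,at)
dpo result:
nodes: 0:pl, 3:pl, 5:pl, 6:pl, 7:pl, 10:x1, 14:x2, 15:x3, 16:m, 19:m, 23:m, 25:m, 26:m
edges: (0,14,pre); (5,10,pre); (6,15,pre); (7,15,pre); (10,6,post); (14,3,post); (16,7,at); (19,6,at); (23,6,at); (25,7,at); (26,6,at)


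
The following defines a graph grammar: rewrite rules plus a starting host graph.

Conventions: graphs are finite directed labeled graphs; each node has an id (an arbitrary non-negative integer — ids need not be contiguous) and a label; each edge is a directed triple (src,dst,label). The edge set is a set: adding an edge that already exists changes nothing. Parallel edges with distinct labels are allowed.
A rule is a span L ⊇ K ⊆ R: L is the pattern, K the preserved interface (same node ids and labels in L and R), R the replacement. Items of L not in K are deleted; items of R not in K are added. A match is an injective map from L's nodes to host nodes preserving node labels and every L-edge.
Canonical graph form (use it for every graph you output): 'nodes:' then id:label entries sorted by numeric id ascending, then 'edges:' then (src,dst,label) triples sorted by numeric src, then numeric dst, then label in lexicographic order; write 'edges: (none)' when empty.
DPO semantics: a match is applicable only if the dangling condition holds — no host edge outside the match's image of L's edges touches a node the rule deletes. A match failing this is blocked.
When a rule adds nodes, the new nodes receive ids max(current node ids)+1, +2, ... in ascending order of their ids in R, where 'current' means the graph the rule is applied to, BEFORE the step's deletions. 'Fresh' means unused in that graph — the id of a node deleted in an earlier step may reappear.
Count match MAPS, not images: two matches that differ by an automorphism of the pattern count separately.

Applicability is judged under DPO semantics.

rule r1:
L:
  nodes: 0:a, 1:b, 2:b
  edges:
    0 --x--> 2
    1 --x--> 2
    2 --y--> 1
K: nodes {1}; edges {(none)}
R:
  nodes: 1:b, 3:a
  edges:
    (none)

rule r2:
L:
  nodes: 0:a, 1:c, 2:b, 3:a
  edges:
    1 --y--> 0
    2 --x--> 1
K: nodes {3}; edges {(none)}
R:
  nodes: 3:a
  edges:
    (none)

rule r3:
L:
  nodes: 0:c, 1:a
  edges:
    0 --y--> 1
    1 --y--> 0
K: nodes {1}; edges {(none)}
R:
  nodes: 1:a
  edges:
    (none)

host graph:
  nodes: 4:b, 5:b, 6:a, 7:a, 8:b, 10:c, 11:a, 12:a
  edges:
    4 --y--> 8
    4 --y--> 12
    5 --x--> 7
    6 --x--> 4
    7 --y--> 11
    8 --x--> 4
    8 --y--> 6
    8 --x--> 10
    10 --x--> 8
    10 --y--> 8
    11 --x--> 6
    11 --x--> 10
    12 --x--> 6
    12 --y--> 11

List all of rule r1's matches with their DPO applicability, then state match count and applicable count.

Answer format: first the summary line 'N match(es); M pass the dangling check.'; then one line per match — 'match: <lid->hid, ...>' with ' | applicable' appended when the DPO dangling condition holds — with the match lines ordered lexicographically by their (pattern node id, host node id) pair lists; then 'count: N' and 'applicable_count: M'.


1 match(es); 0 pass the dangling check.
match: 0->6, 1->8, 2->4
count: 1
applicable_count: 0


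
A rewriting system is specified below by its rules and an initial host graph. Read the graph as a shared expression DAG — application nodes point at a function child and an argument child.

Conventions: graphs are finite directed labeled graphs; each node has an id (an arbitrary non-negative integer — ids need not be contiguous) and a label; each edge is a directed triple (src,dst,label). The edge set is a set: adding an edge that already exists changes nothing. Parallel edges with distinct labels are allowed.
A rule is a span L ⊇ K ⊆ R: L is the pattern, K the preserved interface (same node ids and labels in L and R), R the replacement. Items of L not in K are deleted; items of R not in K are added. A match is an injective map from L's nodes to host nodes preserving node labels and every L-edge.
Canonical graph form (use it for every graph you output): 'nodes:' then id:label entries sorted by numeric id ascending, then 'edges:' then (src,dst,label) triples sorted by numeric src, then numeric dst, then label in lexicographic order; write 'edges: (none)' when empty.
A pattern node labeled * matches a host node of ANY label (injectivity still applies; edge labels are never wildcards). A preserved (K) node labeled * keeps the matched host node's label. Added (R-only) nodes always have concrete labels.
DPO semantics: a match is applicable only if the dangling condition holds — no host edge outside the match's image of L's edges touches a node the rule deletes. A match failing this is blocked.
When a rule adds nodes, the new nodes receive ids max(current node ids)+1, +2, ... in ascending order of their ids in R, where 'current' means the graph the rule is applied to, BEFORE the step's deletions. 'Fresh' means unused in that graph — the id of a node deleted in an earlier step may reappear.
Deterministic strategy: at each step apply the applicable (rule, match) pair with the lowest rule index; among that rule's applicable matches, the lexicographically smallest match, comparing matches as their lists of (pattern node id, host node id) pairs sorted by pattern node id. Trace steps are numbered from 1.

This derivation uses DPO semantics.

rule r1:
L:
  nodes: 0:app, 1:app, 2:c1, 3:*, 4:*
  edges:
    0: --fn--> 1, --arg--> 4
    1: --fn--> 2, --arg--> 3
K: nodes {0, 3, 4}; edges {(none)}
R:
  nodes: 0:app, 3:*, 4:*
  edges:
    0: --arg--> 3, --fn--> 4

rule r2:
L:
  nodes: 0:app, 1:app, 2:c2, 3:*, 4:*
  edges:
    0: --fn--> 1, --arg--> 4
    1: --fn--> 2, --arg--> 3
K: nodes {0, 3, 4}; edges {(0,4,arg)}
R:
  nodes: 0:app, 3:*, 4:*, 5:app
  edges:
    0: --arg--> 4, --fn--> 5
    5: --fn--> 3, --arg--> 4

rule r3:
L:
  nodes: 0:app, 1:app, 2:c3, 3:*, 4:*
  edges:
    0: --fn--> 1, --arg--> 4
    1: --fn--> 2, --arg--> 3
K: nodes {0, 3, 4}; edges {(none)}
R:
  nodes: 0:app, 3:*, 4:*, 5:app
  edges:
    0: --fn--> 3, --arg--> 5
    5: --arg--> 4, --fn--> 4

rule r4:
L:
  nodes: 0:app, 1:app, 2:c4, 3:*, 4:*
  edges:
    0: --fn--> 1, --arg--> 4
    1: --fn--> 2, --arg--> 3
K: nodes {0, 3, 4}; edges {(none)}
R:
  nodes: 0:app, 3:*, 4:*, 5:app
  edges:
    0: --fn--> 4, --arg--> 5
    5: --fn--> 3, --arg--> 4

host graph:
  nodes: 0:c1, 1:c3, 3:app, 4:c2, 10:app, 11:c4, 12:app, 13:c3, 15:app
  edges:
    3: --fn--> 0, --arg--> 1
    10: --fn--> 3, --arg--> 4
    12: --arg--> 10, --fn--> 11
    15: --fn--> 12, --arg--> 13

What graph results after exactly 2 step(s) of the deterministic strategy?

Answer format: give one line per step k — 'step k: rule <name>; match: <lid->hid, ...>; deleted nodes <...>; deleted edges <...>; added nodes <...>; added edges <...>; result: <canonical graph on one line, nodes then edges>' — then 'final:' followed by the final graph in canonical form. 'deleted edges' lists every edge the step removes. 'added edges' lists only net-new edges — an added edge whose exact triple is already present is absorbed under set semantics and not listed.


step 1: rule r1; match: 0->10, 1->3, 2->0, 3->1, 4->4; deleted nodes 0, 3; deleted edges (3,0,fn); (3,1,arg); (10,3,fn); (10,4,arg); added nodes (none); added edges (10,1,arg); (10,4,fn); result: nodes: 1:c3, 4:c2, 10:app, 11:c4, 12:app, 13:c3, 15:app edges: (10,1,arg); (10,4,fn); (12,10,arg); (12,11,fn); (15,12,fn); (15,13,arg)
step 2: rule r4; match: 0->15, 1->12, 2->11, 3->10, 4->13; deleted nodes 11, 12; deleted edges (12,10,arg); (12,11,fn); (15,12,fn); (15,13,arg); added nodes 16; added edges (15,13,fn); (15,16,arg); (16,10,fn); (16,13,arg); result: nodes: 1:c3, 4:c2, 10:app, 13:c3, 15:app, 16:app edges: (10,1,arg); (10,4,fn); (15,13,fn); (15,16,arg); (16,10,fn); (16,13,arg)
final:
nodes: 1:c3, 4:c2, 10:app, 13:c3, 15:app, 16:app
edges: (10,1,arg); (10,4,fn); (15,13,fn); (15,16,arg); (16,10,fn); (16,13,arg)


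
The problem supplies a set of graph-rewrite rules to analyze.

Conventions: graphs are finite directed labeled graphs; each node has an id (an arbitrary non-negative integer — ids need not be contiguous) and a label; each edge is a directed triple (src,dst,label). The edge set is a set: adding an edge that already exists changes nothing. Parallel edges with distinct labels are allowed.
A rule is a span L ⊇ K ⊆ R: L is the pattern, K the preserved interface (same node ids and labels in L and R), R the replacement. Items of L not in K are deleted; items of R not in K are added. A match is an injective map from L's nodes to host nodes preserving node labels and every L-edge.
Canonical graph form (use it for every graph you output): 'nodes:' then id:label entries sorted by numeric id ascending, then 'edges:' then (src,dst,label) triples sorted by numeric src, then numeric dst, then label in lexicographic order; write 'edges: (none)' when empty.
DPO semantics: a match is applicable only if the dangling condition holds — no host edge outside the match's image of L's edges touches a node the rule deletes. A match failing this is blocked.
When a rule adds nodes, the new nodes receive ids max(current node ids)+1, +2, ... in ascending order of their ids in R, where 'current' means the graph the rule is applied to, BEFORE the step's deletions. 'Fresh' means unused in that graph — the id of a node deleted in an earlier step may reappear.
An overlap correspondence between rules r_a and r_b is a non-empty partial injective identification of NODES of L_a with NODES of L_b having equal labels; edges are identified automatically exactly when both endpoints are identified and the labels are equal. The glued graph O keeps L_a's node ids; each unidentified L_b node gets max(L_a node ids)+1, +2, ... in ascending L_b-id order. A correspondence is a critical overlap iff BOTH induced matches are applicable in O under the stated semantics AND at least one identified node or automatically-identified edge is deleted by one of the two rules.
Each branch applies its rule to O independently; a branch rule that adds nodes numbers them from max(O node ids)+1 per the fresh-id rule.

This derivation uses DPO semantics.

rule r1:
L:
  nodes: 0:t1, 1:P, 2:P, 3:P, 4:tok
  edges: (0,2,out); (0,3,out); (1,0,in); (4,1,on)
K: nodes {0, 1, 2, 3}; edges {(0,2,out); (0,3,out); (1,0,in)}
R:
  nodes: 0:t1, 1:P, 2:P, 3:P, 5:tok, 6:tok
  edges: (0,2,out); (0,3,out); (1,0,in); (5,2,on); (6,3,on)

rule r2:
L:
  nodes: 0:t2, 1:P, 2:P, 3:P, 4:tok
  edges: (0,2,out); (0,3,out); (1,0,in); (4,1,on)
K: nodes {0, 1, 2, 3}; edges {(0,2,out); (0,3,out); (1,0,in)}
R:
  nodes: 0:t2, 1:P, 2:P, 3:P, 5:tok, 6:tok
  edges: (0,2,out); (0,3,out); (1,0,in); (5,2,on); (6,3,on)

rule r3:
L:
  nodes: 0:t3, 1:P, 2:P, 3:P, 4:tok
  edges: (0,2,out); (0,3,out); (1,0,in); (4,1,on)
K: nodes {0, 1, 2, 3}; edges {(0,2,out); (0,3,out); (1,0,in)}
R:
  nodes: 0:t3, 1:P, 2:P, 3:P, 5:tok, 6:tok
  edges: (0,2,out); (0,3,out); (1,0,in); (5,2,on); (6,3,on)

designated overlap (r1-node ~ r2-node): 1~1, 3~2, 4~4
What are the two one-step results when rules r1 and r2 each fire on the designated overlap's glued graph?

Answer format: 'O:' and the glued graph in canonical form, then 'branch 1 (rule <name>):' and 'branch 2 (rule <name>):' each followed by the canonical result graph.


O:
nodes: 0:t1, 1:P, 2:P, 3:P, 4:tok, 5:t2, 6:P
edges: (0,2,out); (0,3,out); (1,0,in); (1,5,in); (4,1,on); (5,3,out); (5,6,out)
branch 1 (rule r1):
nodes: 0:t1, 1:P, 2:P, 3:P, 5:t2, 6:P, 7:tok, 8:tok
edges: (0,2,out); (0,3,out); (1,0,in); (1,5,in); (5,3,out); (5,6,out); (7,2,on); (8,3,on)
branch 2 (rule r2):
nodes: 0:t1, 1:P, 2:P, 3:P, 5:t2, 6:P, 7:tok, 8:tok
edges: (0,2,out); (0,3,out); (1,0,in); (1,5,in); (5,3,out); (5,6,out); (7,3,on); (8,6,on)


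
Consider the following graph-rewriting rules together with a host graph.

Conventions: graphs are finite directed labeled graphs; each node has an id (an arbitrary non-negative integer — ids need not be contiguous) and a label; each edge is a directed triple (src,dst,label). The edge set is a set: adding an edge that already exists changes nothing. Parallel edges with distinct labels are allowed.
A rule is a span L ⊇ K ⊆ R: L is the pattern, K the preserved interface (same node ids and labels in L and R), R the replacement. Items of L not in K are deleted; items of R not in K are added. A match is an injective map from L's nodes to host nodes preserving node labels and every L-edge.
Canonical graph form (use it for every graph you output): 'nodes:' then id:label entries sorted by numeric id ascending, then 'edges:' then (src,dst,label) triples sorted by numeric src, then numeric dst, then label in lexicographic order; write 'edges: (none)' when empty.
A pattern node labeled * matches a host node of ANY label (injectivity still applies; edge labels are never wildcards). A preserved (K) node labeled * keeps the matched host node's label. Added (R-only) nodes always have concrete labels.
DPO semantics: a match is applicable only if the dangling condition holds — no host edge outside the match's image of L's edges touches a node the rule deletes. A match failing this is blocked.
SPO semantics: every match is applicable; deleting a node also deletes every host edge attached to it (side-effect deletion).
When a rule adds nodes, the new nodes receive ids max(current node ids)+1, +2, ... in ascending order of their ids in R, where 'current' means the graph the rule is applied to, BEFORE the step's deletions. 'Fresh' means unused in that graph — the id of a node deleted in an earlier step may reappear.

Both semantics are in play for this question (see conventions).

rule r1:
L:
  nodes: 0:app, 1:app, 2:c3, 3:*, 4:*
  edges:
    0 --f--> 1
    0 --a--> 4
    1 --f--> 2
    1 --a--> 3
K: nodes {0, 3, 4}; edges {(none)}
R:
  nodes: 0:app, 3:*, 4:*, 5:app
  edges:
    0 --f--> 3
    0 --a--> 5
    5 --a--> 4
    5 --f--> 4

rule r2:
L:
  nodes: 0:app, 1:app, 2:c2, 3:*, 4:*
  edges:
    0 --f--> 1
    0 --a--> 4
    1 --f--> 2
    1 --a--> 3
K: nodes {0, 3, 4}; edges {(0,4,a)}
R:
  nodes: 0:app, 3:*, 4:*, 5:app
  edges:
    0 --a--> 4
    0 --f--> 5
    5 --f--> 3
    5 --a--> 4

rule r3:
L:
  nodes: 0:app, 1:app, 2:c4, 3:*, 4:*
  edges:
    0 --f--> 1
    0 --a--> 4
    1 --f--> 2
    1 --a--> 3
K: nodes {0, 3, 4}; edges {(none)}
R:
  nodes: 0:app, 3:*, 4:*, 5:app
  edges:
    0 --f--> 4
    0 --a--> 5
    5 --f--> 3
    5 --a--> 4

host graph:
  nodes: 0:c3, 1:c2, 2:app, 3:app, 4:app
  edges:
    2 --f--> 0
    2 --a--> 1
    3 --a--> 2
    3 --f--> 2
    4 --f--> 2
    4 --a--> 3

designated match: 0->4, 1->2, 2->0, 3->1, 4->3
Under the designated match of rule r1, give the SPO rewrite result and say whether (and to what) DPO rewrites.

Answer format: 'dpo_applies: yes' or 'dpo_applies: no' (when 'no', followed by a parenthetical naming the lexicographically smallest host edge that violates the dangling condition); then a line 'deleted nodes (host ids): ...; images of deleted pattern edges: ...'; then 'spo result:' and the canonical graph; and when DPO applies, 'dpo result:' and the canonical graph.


dpo_applies: no
(the rule deletes node 2, which keeps host edge (3,2,a) outside the match image — the dangling condition fails, DPO blocks; SPO proceeds and side-deletes such edges)
deleted nodes (host ids): 0, 2; images of deleted pattern edges: (2,0,f); (2,1,a); (4,2,f); (4,3,a)
spo result:
nodes: 1:c2, 3:app, 4:app, 5:app
edges: (4,1,f); (4,5,a); (5,3,a); (5,3,f)
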